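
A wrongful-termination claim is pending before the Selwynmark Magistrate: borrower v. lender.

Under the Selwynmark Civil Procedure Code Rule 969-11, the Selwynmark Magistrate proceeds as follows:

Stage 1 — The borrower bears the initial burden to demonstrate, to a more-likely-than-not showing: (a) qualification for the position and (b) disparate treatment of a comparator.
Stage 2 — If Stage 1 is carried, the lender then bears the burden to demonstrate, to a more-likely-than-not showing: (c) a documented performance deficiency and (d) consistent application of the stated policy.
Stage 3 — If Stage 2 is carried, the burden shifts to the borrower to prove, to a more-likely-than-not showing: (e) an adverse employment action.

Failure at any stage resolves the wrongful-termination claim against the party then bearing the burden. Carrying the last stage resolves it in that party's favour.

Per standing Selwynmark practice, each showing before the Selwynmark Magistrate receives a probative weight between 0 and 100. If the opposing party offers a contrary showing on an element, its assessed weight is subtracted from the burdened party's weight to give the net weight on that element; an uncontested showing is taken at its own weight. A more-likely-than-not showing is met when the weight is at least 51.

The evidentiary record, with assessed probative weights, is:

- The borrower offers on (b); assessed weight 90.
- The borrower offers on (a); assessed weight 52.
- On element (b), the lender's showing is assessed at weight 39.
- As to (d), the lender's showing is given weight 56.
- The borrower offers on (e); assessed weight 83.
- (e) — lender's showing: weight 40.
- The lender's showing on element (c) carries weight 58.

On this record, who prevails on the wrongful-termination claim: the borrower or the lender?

lender

At Stage 1 the borrower must meet a more-likely-than-not showing (weight is at least 51): on (a) the weight is 52, which does reach 51, so (a) meets the standard; on (b) the weight is 90 less the opposing 39 gives net 51, ≥ 51, so (b) meets the standard.
  All elements met. The burden passes to the lender.
At Stage 2 the lender must meet a more-likely-than-not showing (weight is at least 51): on (c) the weight is 58, which does reach 51, so (c) meets the standard; on (d) the weight is 56, ≥ 51, so (d) meets the standard.
  All elements met. The burden passes to the borrower.
At Stage 3 the borrower must meet a more-likely-than-not showing (weight is at least 51): on (e) the weight is 83 less the opposing 40 gives net 43, < 51, so (e) does not meet the standard.
  Not every element is met, so the borrower fails to carry Stage 3.
The lender prevails.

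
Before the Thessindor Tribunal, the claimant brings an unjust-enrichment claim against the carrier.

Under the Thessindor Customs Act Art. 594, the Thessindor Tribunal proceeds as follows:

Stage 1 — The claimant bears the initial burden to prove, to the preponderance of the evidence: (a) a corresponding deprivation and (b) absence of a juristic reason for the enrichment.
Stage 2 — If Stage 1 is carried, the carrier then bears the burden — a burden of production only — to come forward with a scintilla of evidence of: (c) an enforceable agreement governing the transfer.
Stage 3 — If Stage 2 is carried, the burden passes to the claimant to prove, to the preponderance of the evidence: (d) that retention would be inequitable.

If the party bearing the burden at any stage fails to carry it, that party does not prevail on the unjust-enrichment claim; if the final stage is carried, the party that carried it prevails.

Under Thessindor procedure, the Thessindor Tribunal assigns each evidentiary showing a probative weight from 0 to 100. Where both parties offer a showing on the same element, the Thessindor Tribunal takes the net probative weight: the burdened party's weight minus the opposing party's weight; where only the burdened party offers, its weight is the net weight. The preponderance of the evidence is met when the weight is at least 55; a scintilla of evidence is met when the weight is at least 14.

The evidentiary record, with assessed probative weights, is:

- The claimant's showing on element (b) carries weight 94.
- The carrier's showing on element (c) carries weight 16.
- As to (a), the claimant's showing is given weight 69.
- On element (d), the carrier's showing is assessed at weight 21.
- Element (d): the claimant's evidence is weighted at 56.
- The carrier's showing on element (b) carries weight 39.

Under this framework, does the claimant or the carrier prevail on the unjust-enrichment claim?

Stage 1 (claimant, the preponderance of the evidence, weight is at least 55): (a) 69 ≥ 55 — meets; (b) net 94−39=55 ≥ 55 — meets.
  Stage 1 is satisfied; the onus moves to the carrier.
Stage 2 (carrier, a scintilla of evidence, weight is at least 14): (c) 16 ≥ 14 — meets.
  Stage 2 carried; the burden shifts to the claimant.
Stage 3 (claimant, the preponderance of the evidence, weight is at least 55): (d) net 56−21=35 < 55 — fails.
  The claimant does not carry Stage 3.
The carrier prevails.

carrier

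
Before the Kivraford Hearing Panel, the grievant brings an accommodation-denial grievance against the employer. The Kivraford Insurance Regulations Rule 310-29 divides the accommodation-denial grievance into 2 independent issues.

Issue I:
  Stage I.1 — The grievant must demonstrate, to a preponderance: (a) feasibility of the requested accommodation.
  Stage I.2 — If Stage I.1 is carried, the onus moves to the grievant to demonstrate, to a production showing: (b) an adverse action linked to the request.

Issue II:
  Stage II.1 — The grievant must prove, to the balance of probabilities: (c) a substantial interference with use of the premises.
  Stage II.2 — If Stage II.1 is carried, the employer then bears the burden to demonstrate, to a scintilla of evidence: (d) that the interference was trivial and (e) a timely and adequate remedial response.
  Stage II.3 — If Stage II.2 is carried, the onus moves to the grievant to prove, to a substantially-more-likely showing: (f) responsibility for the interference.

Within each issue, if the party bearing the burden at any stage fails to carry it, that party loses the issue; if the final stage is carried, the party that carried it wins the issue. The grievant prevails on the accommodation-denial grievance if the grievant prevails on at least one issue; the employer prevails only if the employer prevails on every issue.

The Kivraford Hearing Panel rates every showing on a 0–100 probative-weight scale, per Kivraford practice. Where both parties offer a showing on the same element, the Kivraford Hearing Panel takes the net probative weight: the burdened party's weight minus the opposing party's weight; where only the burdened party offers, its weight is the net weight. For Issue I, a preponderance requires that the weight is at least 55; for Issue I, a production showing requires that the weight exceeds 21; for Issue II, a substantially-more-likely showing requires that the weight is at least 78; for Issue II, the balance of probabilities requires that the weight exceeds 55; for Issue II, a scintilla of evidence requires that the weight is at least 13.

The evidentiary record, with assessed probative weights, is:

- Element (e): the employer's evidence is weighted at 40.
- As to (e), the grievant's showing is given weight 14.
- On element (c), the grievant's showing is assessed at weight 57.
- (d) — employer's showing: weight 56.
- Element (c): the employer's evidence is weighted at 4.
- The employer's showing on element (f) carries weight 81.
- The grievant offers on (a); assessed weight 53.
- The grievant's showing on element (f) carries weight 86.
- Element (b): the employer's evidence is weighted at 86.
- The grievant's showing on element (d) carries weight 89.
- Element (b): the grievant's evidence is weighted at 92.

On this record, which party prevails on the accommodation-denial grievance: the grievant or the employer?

employer

— Issue I —
Stage I.1 (grievant, a preponderance, weight is at least 55): (a) 53 < 55 — fails.
  Stage I.1 not carried; the grievant fails its burden.
The analysis ends at Stage I.1; the employer prevails on this issue.
— Issue II —
Stage II.1 — burden on grievant; standard: the balance of probabilities (weight exceeds 55).
    (c): 57 − 4 = 53 ≤ 55 [not met]
  Stage II.1 not carried; the grievant fails its burden.
The analysis ends at Stage II.1; the employer prevails on this issue.
Per-issue: Issue I → employer; Issue II → employer. The grievant must prevail on at least one issue; overall, the employer prevails.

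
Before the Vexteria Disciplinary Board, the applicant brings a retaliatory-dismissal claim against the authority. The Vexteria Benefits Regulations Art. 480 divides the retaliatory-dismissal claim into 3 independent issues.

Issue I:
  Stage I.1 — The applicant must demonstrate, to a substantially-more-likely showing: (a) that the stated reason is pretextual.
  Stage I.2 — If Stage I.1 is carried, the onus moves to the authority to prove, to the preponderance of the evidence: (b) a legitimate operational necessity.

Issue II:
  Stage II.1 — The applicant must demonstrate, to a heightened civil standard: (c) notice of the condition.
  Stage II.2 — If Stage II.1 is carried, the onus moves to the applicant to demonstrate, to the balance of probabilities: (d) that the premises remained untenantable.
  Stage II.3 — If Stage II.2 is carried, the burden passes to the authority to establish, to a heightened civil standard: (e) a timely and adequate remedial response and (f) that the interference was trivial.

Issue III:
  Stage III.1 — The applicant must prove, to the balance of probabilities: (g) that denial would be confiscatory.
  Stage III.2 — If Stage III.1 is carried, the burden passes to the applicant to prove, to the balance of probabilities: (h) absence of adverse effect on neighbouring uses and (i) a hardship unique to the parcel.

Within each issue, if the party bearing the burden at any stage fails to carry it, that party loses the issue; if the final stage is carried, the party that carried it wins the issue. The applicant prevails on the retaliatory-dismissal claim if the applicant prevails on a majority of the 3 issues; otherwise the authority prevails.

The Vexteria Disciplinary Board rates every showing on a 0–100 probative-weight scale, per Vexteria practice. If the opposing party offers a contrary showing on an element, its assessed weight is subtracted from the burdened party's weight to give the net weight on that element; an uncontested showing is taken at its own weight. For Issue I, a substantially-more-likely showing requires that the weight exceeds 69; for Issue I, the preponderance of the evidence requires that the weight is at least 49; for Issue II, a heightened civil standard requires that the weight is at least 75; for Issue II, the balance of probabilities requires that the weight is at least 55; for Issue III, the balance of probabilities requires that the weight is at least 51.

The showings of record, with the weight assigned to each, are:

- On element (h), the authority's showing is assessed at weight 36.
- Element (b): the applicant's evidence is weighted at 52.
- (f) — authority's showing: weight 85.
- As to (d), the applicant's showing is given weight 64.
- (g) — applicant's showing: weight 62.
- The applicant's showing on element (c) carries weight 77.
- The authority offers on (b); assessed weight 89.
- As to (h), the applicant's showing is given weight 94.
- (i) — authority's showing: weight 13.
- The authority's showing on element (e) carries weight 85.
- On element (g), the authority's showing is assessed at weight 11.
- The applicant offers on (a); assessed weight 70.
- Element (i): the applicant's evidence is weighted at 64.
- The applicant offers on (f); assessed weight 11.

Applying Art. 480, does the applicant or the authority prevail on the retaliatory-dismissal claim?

— Issue I —
At Stage I.1 the applicant must meet a substantially-more-likely showing (weight exceeds 69): on (a) the weight is 70, > 69, so (a) meets the standard.
  Stage I.1 is satisfied; the onus moves to the authority.
At Stage I.2 the authority must meet the preponderance of the evidence (weight is at least 49): on (b) the weight is 89 less the opposing 52 gives net 37, < 49, so (b) does not meet the standard.
  Not every element is met, so the authority fails to carry Stage I.2.
The applicant prevails on this issue.
— Issue II —
At Stage II.1 the applicant must meet a heightened civil standard (weight is at least 75): on (c) the weight is 77, which does reach 75, so (c) meets the standard.
  Stage II.1 carried; the burden remains with the applicant.
At Stage II.2 the applicant must meet the balance of probabilities (weight is at least 55): on (d) the weight is 64, ≥ 55, so (d) meets the standard.
  Stage II.2 carried; the burden shifts to the authority.
At Stage II.3 the authority must meet a heightened civil standard (weight is at least 75): on (e) the weight is 85, ≥ 75, so (e) meets the standard; on (f) the weight is 85 less the opposing 11 gives net 74, < 75, so (f) does not meet the standard.
  Not every element is met, so the authority fails to carry Stage II.3.
The applicant prevails on this issue.
— Issue III —
Stage III.1 — burden on applicant; standard: the balance of probabilities (weight is at least 51).
    (g): 62 − 11 = 51 ≥ 51 [met]
  Stage III.1 is satisfied; the applicant continues to bear the burden.
Stage III.2 — burden on applicant; standard: the balance of probabilities (weight is at least 51).
    (h): 94 − 36 = 58 ≥ 51 [met]
    (i): 64 − 13 = 51 ≥ 51 [met]
  Stage III.2 carried; the final stage is satisfied.
With every stage satisfied, the applicant prevails on this issue.
Per-issue: Issue I → applicant; Issue II → applicant; Issue III → applicant. The applicant must prevail on a majority of issues; overall, the applicant prevails.

applicant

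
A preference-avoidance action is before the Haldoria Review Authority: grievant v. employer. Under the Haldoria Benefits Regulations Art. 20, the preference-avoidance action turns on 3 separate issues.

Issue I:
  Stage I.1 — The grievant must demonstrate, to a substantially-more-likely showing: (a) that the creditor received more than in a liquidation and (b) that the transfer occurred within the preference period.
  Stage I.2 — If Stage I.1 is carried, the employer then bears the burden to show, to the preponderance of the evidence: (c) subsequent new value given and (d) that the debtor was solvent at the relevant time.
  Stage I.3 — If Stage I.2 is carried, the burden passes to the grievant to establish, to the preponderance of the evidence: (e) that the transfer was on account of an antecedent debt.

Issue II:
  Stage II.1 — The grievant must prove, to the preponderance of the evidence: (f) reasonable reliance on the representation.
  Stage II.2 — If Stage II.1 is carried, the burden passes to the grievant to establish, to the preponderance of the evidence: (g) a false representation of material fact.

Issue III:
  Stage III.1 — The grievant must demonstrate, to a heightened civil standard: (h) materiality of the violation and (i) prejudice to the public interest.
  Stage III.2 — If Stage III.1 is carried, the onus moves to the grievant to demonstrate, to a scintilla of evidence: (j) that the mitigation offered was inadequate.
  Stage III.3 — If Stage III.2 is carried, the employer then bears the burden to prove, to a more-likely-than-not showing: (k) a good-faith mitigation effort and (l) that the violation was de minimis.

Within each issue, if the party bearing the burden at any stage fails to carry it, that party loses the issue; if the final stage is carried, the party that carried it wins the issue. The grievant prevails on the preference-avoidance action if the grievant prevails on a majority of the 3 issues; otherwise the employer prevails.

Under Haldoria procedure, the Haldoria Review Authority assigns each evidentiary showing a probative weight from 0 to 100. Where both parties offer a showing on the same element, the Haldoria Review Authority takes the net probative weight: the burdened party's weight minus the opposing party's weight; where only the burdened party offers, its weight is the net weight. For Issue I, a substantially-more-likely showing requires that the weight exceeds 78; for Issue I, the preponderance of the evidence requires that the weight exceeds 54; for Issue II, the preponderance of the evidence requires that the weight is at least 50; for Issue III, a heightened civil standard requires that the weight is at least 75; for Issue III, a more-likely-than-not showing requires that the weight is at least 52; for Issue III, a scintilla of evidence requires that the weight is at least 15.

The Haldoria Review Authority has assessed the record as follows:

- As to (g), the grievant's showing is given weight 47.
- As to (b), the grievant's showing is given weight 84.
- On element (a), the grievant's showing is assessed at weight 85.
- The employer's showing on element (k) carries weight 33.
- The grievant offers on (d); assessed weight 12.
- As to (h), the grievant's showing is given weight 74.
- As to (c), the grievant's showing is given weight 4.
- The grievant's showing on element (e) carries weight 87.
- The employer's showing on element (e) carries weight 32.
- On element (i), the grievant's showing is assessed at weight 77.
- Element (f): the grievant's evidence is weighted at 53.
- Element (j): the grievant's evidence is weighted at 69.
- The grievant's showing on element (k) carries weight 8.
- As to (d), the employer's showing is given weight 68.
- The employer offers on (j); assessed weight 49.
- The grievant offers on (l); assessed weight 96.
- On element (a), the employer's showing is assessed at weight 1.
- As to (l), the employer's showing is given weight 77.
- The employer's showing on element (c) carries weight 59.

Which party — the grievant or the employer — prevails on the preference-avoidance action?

— Issue I —
Stage I.1 — burden on grievant; standard: a substantially-more-likely showing (weight exceeds 78).
    (a): 85 − 1 = 84 > 78 [met]
    (b): 84 > 78 [met]
  Stage I.1 carried; the burden shifts to the employer.
Stage I.2 — burden on employer; standard: the preponderance of the evidence (weight exceeds 54).
    (c): 59 − 4 = 55 > 54 [met]
    (d): 68 − 12 = 56 > 54 [met]
  Stage I.2 is satisfied; the onus moves to the grievant.
Stage I.3 — burden on grievant; standard: the preponderance of the evidence (weight exceeds 54).
    (e): 87 − 32 = 55 > 54 [met]
  Stage I.3 carried; the final stage is satisfied.
Every stage carried; the grievant prevails on this issue.
— Issue II —
At Stage II.1 the grievant must meet the preponderance of the evidence (weight is at least 50): on (f) the weight is 53, which does reach 50, so (f) meets the standard.
  All elements met. The grievant retains the burden for Stage II.2.
At Stage II.2 the grievant must meet the preponderance of the evidence (weight is at least 50): on (g) the weight is 47, < 50, so (g) does not meet the standard.
  Not every element is met, so the grievant fails to carry Stage II.2.
So the employer prevails on this issue.
— Issue III —
Stage III.1 (grievant, a heightened civil standard, weight is at least 75): (h) 74 < 75 — fails; (i) 77 ≥ 75 — meets.
  Stage III.1 not carried; the grievant fails its burden.
The analysis ends at Stage III.1; the employer prevails on this issue.
Per-issue: Issue I → grievant; Issue II → employer; Issue III → employer. The grievant must prevail on a majority of issues; overall, the employer prevails.

employer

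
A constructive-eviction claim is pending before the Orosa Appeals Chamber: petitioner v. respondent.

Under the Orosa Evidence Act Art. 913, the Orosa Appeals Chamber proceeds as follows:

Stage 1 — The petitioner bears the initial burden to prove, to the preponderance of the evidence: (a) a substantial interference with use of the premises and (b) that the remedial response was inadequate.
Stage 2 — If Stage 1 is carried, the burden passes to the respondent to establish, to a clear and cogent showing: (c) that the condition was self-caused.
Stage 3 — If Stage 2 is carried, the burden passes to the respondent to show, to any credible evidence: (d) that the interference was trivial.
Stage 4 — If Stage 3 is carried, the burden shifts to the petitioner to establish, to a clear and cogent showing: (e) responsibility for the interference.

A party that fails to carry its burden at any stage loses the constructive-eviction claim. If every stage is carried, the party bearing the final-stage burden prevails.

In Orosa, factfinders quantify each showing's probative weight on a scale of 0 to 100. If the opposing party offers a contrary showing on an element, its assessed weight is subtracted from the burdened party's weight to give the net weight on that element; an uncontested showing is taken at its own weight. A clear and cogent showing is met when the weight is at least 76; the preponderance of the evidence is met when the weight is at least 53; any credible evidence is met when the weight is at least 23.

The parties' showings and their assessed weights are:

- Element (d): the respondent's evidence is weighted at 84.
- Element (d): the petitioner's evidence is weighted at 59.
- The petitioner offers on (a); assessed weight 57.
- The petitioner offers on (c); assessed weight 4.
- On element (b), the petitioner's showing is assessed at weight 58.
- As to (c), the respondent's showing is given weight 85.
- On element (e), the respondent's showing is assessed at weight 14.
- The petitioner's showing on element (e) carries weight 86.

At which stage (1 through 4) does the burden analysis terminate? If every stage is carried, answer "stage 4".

At Stage 1 the petitioner must meet the preponderance of the evidence (weight is at least 53): on (a) the weight is 57, ≥ 53, so (a) meets the standard; on (b) the weight is 58, ≥ 53, so (b) meets the standard.
  Stage 1 carried; the burden shifts to the respondent.
At Stage 2 the respondent must meet a clear and cogent showing (weight is at least 76): on (c) the weight is 85 less the opposing 4 gives net 81, which does reach 76, so (c) meets the standard.
  Stage 2 carried; the burden remains with the respondent.
At Stage 3 the respondent must meet any credible evidence (weight is at least 23): on (d) the weight is 84 less the opposing 59 gives net 25, which does reach 23, so (d) meets the standard.
  The respondent carries Stage 3; the petitioner now bears the burden.
At Stage 4 the petitioner must meet a clear and cogent showing (weight is at least 76): on (e) the weight is 86 less the opposing 14 gives net 72, which does not reach 76, so (e) does not meet the standard.
  The petitioner does not carry Stage 4.
The respondent prevails.

stage 4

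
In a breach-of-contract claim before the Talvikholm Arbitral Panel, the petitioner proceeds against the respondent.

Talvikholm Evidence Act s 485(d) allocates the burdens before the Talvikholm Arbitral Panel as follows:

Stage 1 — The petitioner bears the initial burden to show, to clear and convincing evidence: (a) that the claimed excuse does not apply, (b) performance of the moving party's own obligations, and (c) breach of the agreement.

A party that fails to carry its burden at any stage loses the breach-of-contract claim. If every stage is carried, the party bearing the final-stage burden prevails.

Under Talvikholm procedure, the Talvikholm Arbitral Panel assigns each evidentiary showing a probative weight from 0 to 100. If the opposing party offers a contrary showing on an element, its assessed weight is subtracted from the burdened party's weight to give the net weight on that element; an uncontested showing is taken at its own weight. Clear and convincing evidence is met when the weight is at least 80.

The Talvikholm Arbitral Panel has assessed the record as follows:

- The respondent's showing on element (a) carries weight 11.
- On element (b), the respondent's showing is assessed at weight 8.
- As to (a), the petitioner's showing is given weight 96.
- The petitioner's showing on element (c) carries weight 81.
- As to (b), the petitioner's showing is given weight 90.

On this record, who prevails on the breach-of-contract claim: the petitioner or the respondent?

petitioner

Stage 1 (petitioner, clear and convincing evidence, weight is at least 80): (a) net 96−11=85 ≥ 80 — meets; (b) net 90−8=82 ≥ 80 — meets; (c) 81 ≥ 80 — meets.
  All elements met at the final stage.
All stages carried — the petitioner prevails.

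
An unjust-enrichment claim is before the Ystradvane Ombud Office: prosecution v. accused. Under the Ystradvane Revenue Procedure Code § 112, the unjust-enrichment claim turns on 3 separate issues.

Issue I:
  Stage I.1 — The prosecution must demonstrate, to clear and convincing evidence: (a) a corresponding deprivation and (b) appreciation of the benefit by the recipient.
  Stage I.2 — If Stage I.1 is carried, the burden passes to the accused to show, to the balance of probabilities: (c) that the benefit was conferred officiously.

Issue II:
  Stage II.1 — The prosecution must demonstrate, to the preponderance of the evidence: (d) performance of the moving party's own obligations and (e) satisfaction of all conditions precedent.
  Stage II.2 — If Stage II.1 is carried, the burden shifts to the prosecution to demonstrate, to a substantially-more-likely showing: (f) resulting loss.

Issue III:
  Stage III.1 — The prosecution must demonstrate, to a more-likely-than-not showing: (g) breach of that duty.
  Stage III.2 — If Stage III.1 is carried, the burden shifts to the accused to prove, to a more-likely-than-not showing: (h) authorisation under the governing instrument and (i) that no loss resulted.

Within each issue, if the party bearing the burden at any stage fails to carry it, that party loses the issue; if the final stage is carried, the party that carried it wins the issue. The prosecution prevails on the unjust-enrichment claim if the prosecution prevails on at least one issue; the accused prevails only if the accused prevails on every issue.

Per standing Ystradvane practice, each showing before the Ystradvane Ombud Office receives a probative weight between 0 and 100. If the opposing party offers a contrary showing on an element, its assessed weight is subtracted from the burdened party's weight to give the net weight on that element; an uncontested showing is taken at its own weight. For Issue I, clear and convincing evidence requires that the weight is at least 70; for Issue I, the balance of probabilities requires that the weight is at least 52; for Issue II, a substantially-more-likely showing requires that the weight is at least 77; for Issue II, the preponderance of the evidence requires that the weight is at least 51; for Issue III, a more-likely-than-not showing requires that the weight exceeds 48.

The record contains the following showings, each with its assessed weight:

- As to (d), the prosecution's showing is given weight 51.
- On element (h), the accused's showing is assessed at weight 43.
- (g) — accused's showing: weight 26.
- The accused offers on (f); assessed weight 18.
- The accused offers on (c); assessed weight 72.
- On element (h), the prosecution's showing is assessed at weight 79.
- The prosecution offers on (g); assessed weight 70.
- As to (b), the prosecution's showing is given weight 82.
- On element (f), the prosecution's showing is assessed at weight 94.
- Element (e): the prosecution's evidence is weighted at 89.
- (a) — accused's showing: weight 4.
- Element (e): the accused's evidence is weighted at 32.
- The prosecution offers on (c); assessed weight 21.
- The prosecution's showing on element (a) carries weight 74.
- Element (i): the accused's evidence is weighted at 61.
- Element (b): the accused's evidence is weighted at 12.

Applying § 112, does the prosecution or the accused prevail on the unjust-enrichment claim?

prosecution

— Issue I —
Stage I.1 — burden on prosecution; standard: clear and convincing evidence (weight is at least 70).
    (a): 74 − 4 = 70 ≥ 70 [met]
    (b): 82 − 12 = 70 ≥ 70 [met]
  The prosecution carries Stage I.1; the accused now bears the burden.
Stage I.2 — burden on accused; standard: the balance of probabilities (weight is at least 52).
    (c): 72 − 21 = 51 < 52 [not met]
  Stage I.2 not carried; the accused fails its burden.
The prosecution prevails on this issue.
— Issue II —
At Stage II.1 the prosecution must meet the preponderance of the evidence (weight is at least 51): on (d) the weight is 51, ≥ 51, so (d) meets the standard; on (e) the weight is 89 less the opposing 32 gives net 57, ≥ 51, so (e) meets the standard.
  Stage II.1 is satisfied; the prosecution continues to bear the burden.
At Stage II.2 the prosecution must meet a substantially-more-likely showing (weight is at least 77): on (f) the weight is 94 less the opposing 18 gives net 76, < 77, so (f) does not meet the standard.
  Stage II.2 not carried; the prosecution fails its burden.
The analysis ends at Stage II.2; the accused prevails on this issue.
— Issue III —
Stage III.1 (prosecution, a more-likely-than-not showing, weight exceeds 48): (g) net 70−26=44 ≤ 48 — fails.
  Stage III.1 not carried; the prosecution fails its burden.
The analysis ends at Stage III.1; the accused prevails on this issue.
Per-issue: Issue I → prosecution; Issue II → accused; Issue III → accused. The prosecution must prevail on at least one issue; overall, the prosecution prevails.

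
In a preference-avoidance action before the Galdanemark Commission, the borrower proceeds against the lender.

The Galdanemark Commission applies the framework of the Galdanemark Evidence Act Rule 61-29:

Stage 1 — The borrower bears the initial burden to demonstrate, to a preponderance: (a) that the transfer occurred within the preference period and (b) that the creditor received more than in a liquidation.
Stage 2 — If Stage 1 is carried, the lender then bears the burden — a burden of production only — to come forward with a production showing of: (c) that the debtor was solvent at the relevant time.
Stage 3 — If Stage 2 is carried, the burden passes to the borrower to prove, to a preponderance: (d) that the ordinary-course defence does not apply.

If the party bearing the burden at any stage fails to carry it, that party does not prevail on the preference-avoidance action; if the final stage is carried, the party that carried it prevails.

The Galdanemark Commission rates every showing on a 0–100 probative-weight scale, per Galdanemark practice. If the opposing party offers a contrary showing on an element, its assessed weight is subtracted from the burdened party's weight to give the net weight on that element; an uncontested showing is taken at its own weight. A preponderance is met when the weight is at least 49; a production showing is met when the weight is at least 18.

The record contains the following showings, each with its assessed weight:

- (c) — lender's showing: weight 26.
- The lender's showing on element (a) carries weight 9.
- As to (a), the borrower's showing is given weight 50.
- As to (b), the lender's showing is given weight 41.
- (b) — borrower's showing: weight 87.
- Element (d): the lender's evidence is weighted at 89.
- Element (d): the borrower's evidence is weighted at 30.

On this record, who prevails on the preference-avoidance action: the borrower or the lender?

lender

At Stage 1 the borrower must meet a preponderance (weight is at least 49): on (a) the weight is 50 less the opposing 9 gives net 41, which does not reach 49, so (a) does not meet the standard; on (b) the weight is 87 less the opposing 41 gives net 46, < 49, so (b) does not meet the standard.
  Not every element is met, so the borrower fails to carry Stage 1.
The analysis ends at Stage 1; the lender prevails.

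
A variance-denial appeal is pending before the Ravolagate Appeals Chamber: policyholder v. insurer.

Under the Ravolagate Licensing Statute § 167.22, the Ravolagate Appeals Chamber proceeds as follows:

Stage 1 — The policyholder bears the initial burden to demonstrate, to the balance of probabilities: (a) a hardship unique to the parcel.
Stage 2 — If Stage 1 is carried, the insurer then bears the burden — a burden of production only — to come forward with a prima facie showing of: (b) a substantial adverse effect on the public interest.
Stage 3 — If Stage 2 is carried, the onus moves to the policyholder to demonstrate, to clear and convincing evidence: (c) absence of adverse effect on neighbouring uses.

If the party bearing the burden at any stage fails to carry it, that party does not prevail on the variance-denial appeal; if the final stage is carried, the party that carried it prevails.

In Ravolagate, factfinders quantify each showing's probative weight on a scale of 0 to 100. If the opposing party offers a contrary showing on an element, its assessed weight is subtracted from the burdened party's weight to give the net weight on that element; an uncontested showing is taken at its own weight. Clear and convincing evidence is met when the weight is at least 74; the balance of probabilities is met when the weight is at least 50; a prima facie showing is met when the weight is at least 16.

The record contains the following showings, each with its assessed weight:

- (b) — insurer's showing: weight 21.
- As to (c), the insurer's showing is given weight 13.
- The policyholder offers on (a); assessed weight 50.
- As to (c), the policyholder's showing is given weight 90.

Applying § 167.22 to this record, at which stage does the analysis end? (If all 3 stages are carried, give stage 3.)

stage 3

At Stage 1 the policyholder must meet the balance of probabilities (weight is at least 50): on (a) the weight is 50, which does reach 50, so (a) meets the standard.
  Stage 1 carried; the burden shifts to the insurer.
At Stage 2 the insurer must meet a prima facie showing (weight is at least 16): on (b) the weight is 21, ≥ 16, so (b) meets the standard.
  All elements met. The burden passes to the policyholder.
At Stage 3 the policyholder must meet clear and convincing evidence (weight is at least 74): on (c) the weight is 90 less the opposing 13 gives net 77, ≥ 74, so (c) meets the standard.
  The policyholder carries the last stage.
With every stage satisfied, the policyholder prevails.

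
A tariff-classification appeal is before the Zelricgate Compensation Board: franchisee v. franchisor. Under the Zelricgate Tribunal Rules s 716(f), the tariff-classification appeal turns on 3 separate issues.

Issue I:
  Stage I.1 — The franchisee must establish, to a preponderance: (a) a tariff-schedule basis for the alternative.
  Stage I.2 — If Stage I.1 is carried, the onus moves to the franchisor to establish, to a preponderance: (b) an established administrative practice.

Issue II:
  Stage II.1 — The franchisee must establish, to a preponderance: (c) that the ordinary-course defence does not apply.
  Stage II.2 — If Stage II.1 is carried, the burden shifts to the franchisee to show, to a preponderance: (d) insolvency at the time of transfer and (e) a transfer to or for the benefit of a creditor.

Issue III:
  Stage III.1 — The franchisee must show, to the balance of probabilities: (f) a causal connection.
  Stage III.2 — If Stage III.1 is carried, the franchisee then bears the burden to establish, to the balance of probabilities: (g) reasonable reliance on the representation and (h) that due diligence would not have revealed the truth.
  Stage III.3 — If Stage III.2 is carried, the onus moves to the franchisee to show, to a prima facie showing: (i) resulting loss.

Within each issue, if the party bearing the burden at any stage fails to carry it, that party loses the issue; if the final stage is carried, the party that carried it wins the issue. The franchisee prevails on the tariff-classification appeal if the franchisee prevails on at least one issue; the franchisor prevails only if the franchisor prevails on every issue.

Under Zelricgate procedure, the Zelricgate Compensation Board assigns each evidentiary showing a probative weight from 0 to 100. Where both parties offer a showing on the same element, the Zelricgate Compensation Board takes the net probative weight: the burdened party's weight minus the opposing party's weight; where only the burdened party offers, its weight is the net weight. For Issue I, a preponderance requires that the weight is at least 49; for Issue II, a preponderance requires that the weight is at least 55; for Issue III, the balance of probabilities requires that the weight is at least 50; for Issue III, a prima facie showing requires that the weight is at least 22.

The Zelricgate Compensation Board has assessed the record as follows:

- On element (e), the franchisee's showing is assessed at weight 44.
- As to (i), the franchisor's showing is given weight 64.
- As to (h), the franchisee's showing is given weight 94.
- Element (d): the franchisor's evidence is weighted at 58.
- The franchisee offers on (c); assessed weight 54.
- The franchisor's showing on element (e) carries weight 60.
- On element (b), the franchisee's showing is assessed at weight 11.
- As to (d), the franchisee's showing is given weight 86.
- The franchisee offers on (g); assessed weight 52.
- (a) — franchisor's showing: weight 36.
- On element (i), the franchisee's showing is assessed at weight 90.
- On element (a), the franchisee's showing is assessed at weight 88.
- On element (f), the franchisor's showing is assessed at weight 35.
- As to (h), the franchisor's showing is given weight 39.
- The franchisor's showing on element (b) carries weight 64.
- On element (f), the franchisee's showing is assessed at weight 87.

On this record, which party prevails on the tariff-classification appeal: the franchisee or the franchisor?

— Issue I —
Stage I.1 — burden on franchisee; standard: a preponderance (weight is at least 49).
    (a): 88 − 36 = 52 ≥ 49 [met]
  All elements met. The burden passes to the franchisor.
Stage I.2 — burden on franchisor; standard: a preponderance (weight is at least 49).
    (b): 64 − 11 = 53 ≥ 49 [met]
  Stage I.2 carried; the final stage is satisfied.
All stages carried — the franchisor prevails on this issue.
— Issue II —
At Stage II.1 the franchisee must meet a preponderance (weight is at least 55): on (c) the weight is 54, < 55, so (c) does not meet the standard.
  Not every element is met, so the franchisee fails to carry Stage II.1.
The analysis ends at Stage II.1; the franchisor prevails on this issue.
— Issue III —
Stage III.1 (franchisee, the balance of probabilities, weight is at least 50): (f) net 87−35=52 ≥ 50 — meets.
  Stage III.1 is satisfied; the franchisee continues to bear the burden.
Stage III.2 (franchisee, the balance of probabilities, weight is at least 50): (g) 52 ≥ 50 — meets; (h) net 94−39=55 ≥ 50 — meets.
  All elements met. The franchisee retains the burden for Stage III.3.
Stage III.3 (franchisee, a prima facie showing, weight is at least 22): (i) net 90−64=26 ≥ 22 — meets.
  The franchisee carries the last stage.
With every stage satisfied, the franchisee prevails on this issue.
Per-issue: Issue I → franchisor; Issue II → franchisor; Issue III → franchisee. The franchisee must prevail on at least one issue; overall, the franchisee prevails.

franchisee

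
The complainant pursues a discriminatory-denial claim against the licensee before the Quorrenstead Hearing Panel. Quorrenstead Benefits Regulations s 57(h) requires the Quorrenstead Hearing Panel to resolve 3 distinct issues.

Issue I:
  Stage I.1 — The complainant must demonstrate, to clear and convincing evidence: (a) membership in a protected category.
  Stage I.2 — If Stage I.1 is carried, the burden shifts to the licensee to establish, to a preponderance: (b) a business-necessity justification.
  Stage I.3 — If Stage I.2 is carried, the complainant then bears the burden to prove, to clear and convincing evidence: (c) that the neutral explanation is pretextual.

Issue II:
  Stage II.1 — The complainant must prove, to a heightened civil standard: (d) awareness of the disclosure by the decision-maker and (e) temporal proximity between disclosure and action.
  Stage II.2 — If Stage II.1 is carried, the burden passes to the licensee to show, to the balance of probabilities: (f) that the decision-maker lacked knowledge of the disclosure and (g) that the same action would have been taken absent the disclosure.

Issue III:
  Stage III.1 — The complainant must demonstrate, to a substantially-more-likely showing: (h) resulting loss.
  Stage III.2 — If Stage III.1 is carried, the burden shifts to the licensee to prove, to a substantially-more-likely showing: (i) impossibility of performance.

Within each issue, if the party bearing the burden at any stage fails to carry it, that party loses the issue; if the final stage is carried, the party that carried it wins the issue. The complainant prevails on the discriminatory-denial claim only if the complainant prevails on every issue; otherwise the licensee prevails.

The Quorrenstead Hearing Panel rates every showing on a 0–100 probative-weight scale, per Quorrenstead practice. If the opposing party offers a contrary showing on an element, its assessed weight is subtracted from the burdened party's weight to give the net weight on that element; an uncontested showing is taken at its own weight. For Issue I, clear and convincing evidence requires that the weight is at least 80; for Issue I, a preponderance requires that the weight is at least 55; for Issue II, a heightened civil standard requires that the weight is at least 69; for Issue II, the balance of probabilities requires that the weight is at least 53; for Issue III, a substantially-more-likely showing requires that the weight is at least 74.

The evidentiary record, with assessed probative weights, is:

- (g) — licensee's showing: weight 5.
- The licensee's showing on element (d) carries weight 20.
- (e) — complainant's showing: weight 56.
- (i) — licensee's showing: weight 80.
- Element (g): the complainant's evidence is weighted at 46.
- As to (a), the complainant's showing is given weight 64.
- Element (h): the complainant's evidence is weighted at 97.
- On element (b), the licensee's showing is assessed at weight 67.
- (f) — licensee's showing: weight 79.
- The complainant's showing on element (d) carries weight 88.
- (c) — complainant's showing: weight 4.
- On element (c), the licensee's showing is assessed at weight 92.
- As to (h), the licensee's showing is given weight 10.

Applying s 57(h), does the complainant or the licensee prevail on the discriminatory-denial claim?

— Issue I —
At Stage I.1 the complainant must meet clear and convincing evidence (weight is at least 80): on (a) the weight is 64, which does not reach 80, so (a) does not meet the standard.
  Not every element is met, so the complainant fails to carry Stage I.1.
The analysis ends at Stage I.1; the licensee prevails on this issue.
— Issue II —
Stage II.1 (complainant, a heightened civil standard, weight is at least 69): (d) net 88−20=68 < 69 — fails; (e) 56 < 69 — fails.
  Not every element is met, so the complainant fails to carry Stage II.1.
The licensee prevails on this issue.
— Issue III —
Stage III.1 (complainant, a substantially-more-likely showing, weight is at least 74): (h) net 97−10=87 ≥ 74 — meets.
  Stage III.1 carried; the burden shifts to the licensee.
Stage III.2 (licensee, a substantially-more-likely showing, weight is at least 74): (i) 80 ≥ 74 — meets.
  Stage III.2 carried; the final stage is satisfied.
Every stage carried; the licensee prevails on this issue.
Per-issue: Issue I → licensee; Issue II → licensee; Issue III → licensee. The complainant must prevail on every issue; overall, the licensee prevails.

licensee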